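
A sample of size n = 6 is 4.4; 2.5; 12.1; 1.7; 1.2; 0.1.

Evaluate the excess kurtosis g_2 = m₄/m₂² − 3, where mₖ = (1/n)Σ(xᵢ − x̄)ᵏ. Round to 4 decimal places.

x̄ = 3.6667
Σ(xᵢ − x̄)² = 95.6933 ⇒ m₂ = 15.94889
Σ(xᵢ − x̄)⁴ = 5274.1611 ⇒ m₄ = 879.02685
m₂² = 254.36706
g_2 = m₄/m₂² − 3 = 3.45574 − 3 ≈ 0.4557

0.4557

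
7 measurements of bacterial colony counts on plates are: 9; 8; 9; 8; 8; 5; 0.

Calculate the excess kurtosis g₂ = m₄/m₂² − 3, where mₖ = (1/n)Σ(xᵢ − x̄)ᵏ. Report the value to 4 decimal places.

0.6604

x̄ = 6.7143
Σ(xᵢ − x̄)² = 63.4286 ⇒ m₂ = 9.06122
Σ(xᵢ − x̄)⁴ = 2103.7784 ⇒ m₄ = 300.53978
m₂² = 82.10579
g₂ = m₄/m₂² − 3 = 3.66040 − 3 ≈ 0.6604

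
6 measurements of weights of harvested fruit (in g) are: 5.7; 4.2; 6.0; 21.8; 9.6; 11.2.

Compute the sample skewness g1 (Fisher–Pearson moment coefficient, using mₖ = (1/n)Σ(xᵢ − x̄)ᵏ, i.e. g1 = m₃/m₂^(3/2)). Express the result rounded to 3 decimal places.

x̄ = (5.7 + 4.2 + 6.0 + 21.8 + 9.6 + 11.2) / 6 = 9.7500
deviations (xᵢ − x̄): -4.0500, -5.5500, -3.7500, 12.0500, -0.1500, 1.4500
Σ(xᵢ − x̄)² = 208.5950 ⇒ m₂ = 208.5950/6 = 34.76583
Σ(xᵢ − x̄)³ = 1462.6170 ⇒ m₃ = 1462.6170/6 = 243.76950
m₂^(3/2) = 34.76583^(1.5) = 204.98825
g1 = m₃ / m₂^(3/2) = 243.76950 / 204.98825 ≈ 1.189

1.189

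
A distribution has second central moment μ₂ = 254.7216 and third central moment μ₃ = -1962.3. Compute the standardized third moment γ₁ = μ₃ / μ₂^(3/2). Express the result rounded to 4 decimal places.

-0.4827

σ = √μ₂ = √254.7216 = 15.96000
σ³ = μ₂^(3/2) = 4065.35674
γ₁ = μ₃/σ³ = -1962.3 / 4065.35674 ≈ -0.4827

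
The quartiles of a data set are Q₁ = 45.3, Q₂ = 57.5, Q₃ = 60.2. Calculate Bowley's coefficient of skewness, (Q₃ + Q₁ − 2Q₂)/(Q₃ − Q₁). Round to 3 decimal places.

-0.638

numerator: Q₃ + Q₁ − 2Q₂ = 60.2 + 45.3 − 2×57.5 = -9.5000
denominator: Q₃ − Q₁ = 60.2 − 45.3 = 14.9000
Bowley skewness = -9.5000 / 14.9000 ≈ -0.638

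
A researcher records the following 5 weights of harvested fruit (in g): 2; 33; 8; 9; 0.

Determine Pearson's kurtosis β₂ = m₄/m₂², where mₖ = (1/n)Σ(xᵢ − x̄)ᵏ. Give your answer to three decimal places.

2.855

x̄ = 10.4000
Σ(xᵢ − x̄)² = 697.2000 ⇒ m₂ = 139.44000
Σ(xᵢ − x̄)⁴ = 277590.0960 ⇒ m₄ = 55518.01920
m₂² = 19443.51360
β₂ = m₄/m₂² = 55518.01920 / 19443.51360 ≈ 2.855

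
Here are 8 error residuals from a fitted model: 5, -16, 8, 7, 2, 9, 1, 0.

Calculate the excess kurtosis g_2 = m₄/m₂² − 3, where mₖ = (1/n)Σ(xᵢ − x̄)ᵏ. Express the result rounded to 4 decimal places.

x̄ = 2.0000
Σ(xᵢ − x̄)² = 448.0000 ⇒ m₂ = 56.00000
Σ(xᵢ − x̄)⁴ = 109396.0000 ⇒ m₄ = 13674.50000
m₂² = 3136.00000
g_2 = m₄/m₂² − 3 = 4.36049 − 3 ≈ 1.3605

1.3605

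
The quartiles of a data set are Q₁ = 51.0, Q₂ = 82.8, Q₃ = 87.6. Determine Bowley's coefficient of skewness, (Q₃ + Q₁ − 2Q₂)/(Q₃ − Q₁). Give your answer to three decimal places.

numerator: Q₃ + Q₁ − 2Q₂ = 87.6 + 51.0 − 2×82.8 = -27.0000
denominator: Q₃ − Q₁ = 87.6 − 51.0 = 36.6000
Bowley skewness = -27.0000 / 36.6000 ≈ -0.738

-0.738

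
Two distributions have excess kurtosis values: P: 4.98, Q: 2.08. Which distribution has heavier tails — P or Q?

Higher excess kurtosis ⇒ heavier tails relative to the normal distribution.
4.98 vs 2.08: the larger is 4.98, so P has heavier tails.

P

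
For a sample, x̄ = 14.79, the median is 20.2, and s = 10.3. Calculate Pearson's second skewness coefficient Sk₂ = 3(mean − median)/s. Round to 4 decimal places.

Sk₂ = 3(14.79 − 20.2) / 10.3 = 3 × -5.4100 / 10.3
    = -16.2300 / 10.3 ≈ -1.5757

-1.5757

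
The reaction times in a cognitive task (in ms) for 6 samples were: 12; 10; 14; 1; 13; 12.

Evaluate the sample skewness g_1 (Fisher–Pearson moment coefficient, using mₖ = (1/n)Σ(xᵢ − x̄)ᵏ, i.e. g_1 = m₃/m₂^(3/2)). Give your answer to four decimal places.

-1.4933

x̄ = (12 + 10 + 14 + 1 + 13 + 12) / 6 = 10.3333
deviations (xᵢ − x̄): 1.6667, -0.3333, 3.6667, -9.3333, 2.6667, 1.6667
Σ(xᵢ − x̄)² = 113.3333 ⇒ m₂ = 113.3333/6 = 18.88889
Σ(xᵢ − x̄)³ = -735.5556 ⇒ m₃ = -735.5556/6 = -122.59259
m₂^(3/2) = 18.88889^(1.5) = 82.09366
g_1 = m₃ / m₂^(3/2) = -122.59259 / 82.09366 ≈ -1.4933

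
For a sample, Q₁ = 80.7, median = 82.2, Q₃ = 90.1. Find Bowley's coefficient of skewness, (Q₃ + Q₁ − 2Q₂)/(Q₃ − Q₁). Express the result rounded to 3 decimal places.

0.681

numerator: Q₃ + Q₁ − 2Q₂ = 90.1 + 80.7 − 2×82.2 = 6.4000
denominator: Q₃ − Q₁ = 90.1 − 80.7 = 9.4000
Bowley skewness = 6.4000 / 9.4000 ≈ 0.681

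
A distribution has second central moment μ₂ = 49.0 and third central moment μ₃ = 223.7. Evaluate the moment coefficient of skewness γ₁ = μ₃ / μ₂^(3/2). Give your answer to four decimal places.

σ = √μ₂ = √49.0 = 7.00000
σ³ = μ₂^(3/2) = 343.00000
γ₁ = μ₃/σ³ = 223.7 / 343.00000 ≈ 0.6522

0.6522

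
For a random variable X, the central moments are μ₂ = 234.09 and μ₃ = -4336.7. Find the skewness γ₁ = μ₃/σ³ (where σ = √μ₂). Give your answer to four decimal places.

-1.2108

σ = √μ₂ = √234.09 = 15.30000
σ³ = μ₂^(3/2) = 3581.57700
γ₁ = μ₃/σ³ = -4336.7 / 3581.57700 ≈ -1.2108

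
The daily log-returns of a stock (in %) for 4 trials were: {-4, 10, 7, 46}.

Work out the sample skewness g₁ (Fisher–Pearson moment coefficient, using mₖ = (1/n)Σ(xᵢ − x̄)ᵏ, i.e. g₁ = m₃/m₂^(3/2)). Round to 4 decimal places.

0.8815

x̄ = (-4 + 10 + 7 + 46) / 4 = 14.7500
deviations (xᵢ − x̄): -18.7500, -4.7500, -7.7500, 31.2500
Σ(xᵢ − x̄)² = 1410.7500 ⇒ m₂ = 1410.7500/4 = 352.68750
Σ(xᵢ − x̄)³ = 23353.1250 ⇒ m₃ = 23353.1250/4 = 5838.28125
m₂^(3/2) = 352.68750^(1.5) = 6623.46280
g₁ = m₃ / m₂^(3/2) = 5838.28125 / 6623.46280 ≈ 0.8815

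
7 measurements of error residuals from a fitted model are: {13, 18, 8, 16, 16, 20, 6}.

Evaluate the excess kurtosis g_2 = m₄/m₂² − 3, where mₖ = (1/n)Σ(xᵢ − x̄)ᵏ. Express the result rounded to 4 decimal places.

-1.1741

x̄ = 13.8571
Σ(xᵢ − x̄)² = 160.8571 ⇒ m₂ = 22.97959
Σ(xᵢ − x̄)⁴ = 6749.2770 ⇒ m₄ = 964.18242
m₂² = 528.06164
g_2 = m₄/m₂² − 3 = 1.82589 − 3 ≈ -1.1741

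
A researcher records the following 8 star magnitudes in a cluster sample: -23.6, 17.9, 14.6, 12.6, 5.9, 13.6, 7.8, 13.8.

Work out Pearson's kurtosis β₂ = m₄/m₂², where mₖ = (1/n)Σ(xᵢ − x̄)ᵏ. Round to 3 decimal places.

5.234

x̄ = 7.8250
Σ(xᵢ − x̄)² = 1230.4950 ⇒ m₂ = 153.81188
Σ(xᵢ − x̄)⁴ = 990547.3936 ⇒ m₄ = 123818.42420
m₂² = 23658.09289
β₂ = m₄/m₂² = 123818.42420 / 23658.09289 ≈ 5.234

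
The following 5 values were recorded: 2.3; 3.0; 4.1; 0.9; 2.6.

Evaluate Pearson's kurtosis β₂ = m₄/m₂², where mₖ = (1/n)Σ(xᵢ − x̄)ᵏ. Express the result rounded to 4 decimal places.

2.2978

x̄ = 2.5800
Σ(xᵢ − x̄)² = 5.3880 ⇒ m₂ = 1.07760
Σ(xᵢ − x̄)⁴ = 13.3412 ⇒ m₄ = 2.66823
m₂² = 1.16122
β₂ = m₄/m₂² = 2.66823 / 1.16122 ≈ 2.2978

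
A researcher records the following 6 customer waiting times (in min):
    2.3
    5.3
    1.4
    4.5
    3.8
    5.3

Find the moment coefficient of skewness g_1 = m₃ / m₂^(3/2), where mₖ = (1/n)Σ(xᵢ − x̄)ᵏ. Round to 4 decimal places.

-0.4606

x̄ = (2.3 + 5.3 + 1.4 + 4.5 + 3.8 + 5.3) / 6 = 3.7667
deviations (xᵢ − x̄): -1.4667, 1.5333, -2.3667, 0.7333, 0.0333, 1.5333
Σ(xᵢ − x̄)² = 12.9933 ⇒ m₂ = 12.9933/6 = 2.16556
Σ(xᵢ − x̄)³ = -8.8064 ⇒ m₃ = -8.8064/6 = -1.46774
m₂^(3/2) = 2.16556^(1.5) = 3.18679
g_1 = m₃ / m₂^(3/2) = -1.46774 / 3.18679 ≈ -0.4606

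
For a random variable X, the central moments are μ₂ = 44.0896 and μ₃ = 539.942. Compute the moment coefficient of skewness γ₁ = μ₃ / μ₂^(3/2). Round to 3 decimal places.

σ = √μ₂ = √44.0896 = 6.64000
σ³ = μ₂^(3/2) = 292.75494
γ₁ = μ₃/σ³ = 539.942 / 292.75494 ≈ 1.844

1.844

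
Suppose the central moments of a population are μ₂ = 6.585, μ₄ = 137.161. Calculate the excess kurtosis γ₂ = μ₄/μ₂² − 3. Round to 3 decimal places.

μ₂² = 6.585² = 43.36223
μ₄/μ₂² = 137.161 / 43.36223 = 3.16314
γ₂ = 3.16314 − 3 ≈ 0.163

0.163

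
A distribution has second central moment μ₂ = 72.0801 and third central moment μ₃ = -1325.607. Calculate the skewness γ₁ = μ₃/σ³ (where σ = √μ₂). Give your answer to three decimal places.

σ = √μ₂ = √72.0801 = 8.49000
σ³ = μ₂^(3/2) = 611.96005
γ₁ = μ₃/σ³ = -1325.607 / 611.96005 ≈ -2.166

-2.166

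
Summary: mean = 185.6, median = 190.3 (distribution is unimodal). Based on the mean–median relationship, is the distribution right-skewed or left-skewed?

mean − median = 185.6 − 190.3 = -4.7
mean < median ⇒ the longer tail is on the left ⇒ left-skewed (negatively skewed).

left-skewed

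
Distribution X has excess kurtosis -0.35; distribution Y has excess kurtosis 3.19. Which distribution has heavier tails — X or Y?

Y

Higher excess kurtosis ⇒ heavier tails relative to the normal distribution.
-0.35 vs 3.19: the larger is 3.19, so Y has heavier tails. (Y is leptokurtic — heavier-than-normal tails; the other is platykurtic.)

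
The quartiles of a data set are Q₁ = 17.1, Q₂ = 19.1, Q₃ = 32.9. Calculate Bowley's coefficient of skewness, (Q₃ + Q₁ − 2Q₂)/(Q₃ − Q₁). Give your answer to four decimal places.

numerator: Q₃ + Q₁ − 2Q₂ = 32.9 + 17.1 − 2×19.1 = 11.8000
denominator: Q₃ − Q₁ = 32.9 − 17.1 = 15.8000
Bowley skewness = 11.8000 / 15.8000 ≈ 0.7468

0.7468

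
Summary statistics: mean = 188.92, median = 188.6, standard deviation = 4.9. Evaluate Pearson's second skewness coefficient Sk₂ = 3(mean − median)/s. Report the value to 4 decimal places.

0.1959

Sk₂ = 3(188.92 − 188.6) / 4.9 = 3 × 0.3200 / 4.9
    = 0.9600 / 4.9 ≈ 0.1959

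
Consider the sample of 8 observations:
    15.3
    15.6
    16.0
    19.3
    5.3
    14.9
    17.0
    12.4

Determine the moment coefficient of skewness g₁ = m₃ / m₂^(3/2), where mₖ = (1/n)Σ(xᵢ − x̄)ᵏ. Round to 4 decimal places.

x̄ = (15.3 + 15.6 + 16.0 + 19.3 + 5.3 + 14.9 + 17.0 + 12.4) / 8 = 14.4750
deviations (xᵢ − x̄): 0.8250, 1.1250, 1.5250, 4.8250, -9.1750, 0.4250, 2.5250, -2.0750
Σ(xᵢ − x̄)² = 122.5950 ⇒ m₂ = 122.5950/8 = 15.32438
Σ(xᵢ − x̄)³ = -647.2553 ⇒ m₃ = -647.2553/8 = -80.90691
m₂^(3/2) = 15.32438^(1.5) = 59.98935
g₁ = m₃ / m₂^(3/2) = -80.90691 / 59.98935 ≈ -1.3487

-1.3487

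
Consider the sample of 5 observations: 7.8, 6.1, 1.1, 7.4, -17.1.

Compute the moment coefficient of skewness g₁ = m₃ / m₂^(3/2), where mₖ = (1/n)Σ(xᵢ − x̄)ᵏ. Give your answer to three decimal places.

-1.280

x̄ = (7.8 + 6.1 + 1.1 + 7.4 - 17.1) / 5 = 1.0600
deviations (xᵢ − x̄): 6.7400, 5.0400, 0.0400, 6.3400, -18.1600
Σ(xᵢ − x̄)² = 440.8120 ⇒ m₂ = 440.8120/5 = 88.16240
Σ(xᵢ − x̄)³ = -5299.8602 ⇒ m₃ = -5299.8602/5 = -1059.97205
m₂^(3/2) = 88.16240^(1.5) = 827.79940
g₁ = m₃ / m₂^(3/2) = -1059.97205 / 827.79940 ≈ -1.280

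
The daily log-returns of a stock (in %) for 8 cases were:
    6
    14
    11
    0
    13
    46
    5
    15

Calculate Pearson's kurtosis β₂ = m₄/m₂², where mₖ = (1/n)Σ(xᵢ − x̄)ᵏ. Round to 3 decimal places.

x̄ = 13.7500
Σ(xᵢ − x̄)² = 1375.5000 ⇒ m₂ = 171.93750
Σ(xᵢ − x̄)⁴ = 1127003.9063 ⇒ m₄ = 140875.48828
m₂² = 29562.50391
β₂ = m₄/m₂² = 140875.48828 / 29562.50391 ≈ 4.765

4.765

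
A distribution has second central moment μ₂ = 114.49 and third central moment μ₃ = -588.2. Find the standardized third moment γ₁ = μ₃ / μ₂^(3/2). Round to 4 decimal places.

-0.4801

σ = √μ₂ = √114.49 = 10.70000
σ³ = μ₂^(3/2) = 1225.04300
γ₁ = μ₃/σ³ = -588.2 / 1225.04300 ≈ -0.4801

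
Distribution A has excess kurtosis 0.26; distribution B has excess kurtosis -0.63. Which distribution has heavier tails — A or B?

Higher excess kurtosis ⇒ heavier tails relative to the normal distribution.
0.26 vs -0.63: the larger is 0.26, so A has heavier tails. (A is leptokurtic — heavier-than-normal tails; the other is platykurtic.)

A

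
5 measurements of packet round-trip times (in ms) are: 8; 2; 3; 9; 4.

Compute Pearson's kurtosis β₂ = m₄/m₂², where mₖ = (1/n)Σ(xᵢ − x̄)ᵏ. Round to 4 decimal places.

1.3296

x̄ = 5.2000
Σ(xᵢ − x̄)² = 38.8000 ⇒ m₂ = 7.76000
Σ(xᵢ − x̄)⁴ = 400.3360 ⇒ m₄ = 80.06720
m₂² = 60.21760
β₂ = m₄/m₂² = 80.06720 / 60.21760 ≈ 1.3296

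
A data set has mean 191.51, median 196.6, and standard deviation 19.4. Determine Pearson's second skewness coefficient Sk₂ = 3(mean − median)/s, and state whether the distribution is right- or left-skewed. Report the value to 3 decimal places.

-0.787, left-skewed

Sk₂ = 3(191.51 − 196.6) / 19.4 = 3 × -5.0900 / 19.4
    = -15.2700 / 19.4 ≈ -0.787
Sk₂ < 0 ⇒ mean < median ⇒ left-skewed (negative skew).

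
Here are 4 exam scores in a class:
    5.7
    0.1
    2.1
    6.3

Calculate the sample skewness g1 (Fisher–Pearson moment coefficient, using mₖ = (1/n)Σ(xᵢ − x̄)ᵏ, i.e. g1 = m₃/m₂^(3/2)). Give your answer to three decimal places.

-0.200

x̄ = (5.7 + 0.1 + 2.1 + 6.3) / 4 = 3.5500
deviations (xᵢ − x̄): 2.1500, -3.4500, -1.4500, 2.7500
Σ(xᵢ − x̄)² = 26.1900 ⇒ m₂ = 26.1900/4 = 6.54750
Σ(xᵢ − x̄)³ = -13.3770 ⇒ m₃ = -13.3770/4 = -3.34425
m₂^(3/2) = 6.54750^(1.5) = 16.75380
g1 = m₃ / m₂^(3/2) = -3.34425 / 16.75380 ≈ -0.200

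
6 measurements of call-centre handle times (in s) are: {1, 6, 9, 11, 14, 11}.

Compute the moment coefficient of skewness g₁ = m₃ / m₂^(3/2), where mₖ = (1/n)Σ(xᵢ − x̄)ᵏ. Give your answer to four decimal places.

-0.6626

x̄ = (1 + 6 + 9 + 11 + 14 + 11) / 6 = 8.6667
deviations (xᵢ − x̄): -7.6667, -2.6667, 0.3333, 2.3333, 5.3333, 2.3333
Σ(xᵢ − x̄)² = 105.3333 ⇒ m₂ = 105.3333/6 = 17.55556
Σ(xᵢ − x̄)³ = -292.4444 ⇒ m₃ = -292.4444/6 = -48.74074
m₂^(3/2) = 17.55556^(1.5) = 73.55664
g₁ = m₃ / m₂^(3/2) = -48.74074 / 73.55664 ≈ -0.6626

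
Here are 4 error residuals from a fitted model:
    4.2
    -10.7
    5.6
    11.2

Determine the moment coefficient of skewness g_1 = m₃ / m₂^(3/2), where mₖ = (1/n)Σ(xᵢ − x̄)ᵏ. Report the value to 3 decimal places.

-0.784

x̄ = (4.2 - 10.7 + 5.6 + 11.2) / 4 = 2.5750
deviations (xᵢ − x̄): 1.6250, -13.2750, 3.0250, 8.6250
Σ(xᵢ − x̄)² = 262.4075 ⇒ m₂ = 262.4075/4 = 65.60187
Σ(xᵢ − x̄)³ = -1665.8044 ⇒ m₃ = -1665.8044/4 = -416.45109
m₂^(3/2) = 65.60187^(1.5) = 531.34228
g_1 = m₃ / m₂^(3/2) = -416.45109 / 531.34228 ≈ -0.784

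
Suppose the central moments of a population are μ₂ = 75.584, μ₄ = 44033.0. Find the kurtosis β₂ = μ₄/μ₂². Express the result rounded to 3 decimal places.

μ₂² = 75.584² = 5712.94106
μ₄/μ₂² = 44033.0 / 5712.94106 = 7.70759
β₂ ≈ 7.708

7.708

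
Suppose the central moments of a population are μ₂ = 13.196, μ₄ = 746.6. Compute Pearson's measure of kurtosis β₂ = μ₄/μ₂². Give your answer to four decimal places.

4.2875

μ₂² = 13.196² = 174.13442
μ₄/μ₂² = 746.6 / 174.13442 = 4.28749
β₂ ≈ 4.2875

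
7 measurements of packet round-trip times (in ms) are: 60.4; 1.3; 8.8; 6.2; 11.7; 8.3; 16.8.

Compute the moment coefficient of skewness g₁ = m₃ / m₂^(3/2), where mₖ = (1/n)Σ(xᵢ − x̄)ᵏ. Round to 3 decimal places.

1.806

x̄ = (60.4 + 1.3 + 8.8 + 6.2 + 11.7 + 8.3 + 16.8) / 7 = 16.2143
deviations (xᵢ − x̄): 44.1857, -14.9143, -7.4143, -10.0143, -4.5143, -7.9143, 0.5857
Σ(xᵢ − x̄)² = 2413.4286 ⇒ m₂ = 2413.4286/7 = 344.77551
Σ(xᵢ − x̄)³ = 80950.3343 ⇒ m₃ = 80950.3343/7 = 11564.33348
m₂^(3/2) = 344.77551^(1.5) = 6401.83704
g₁ = m₃ / m₂^(3/2) = 11564.33348 / 6401.83704 ≈ 1.806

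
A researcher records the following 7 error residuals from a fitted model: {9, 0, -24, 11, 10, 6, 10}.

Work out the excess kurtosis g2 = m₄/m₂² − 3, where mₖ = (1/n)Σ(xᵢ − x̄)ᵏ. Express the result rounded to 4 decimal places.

1.3309

x̄ = 3.1429
Σ(xᵢ − x̄)² = 944.8571 ⇒ m₂ = 134.97959
Σ(xᵢ − x̄)⁴ = 552352.1341 ⇒ m₄ = 78907.44773
m₂² = 18219.49021
g2 = m₄/m₂² − 3 = 4.33094 − 3 ≈ 1.3309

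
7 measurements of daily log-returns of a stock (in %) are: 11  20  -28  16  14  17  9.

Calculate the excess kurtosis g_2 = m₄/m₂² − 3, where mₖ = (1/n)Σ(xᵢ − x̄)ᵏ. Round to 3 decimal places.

x̄ = 8.4286
Σ(xᵢ − x̄)² = 1629.7143 ⇒ m₂ = 232.81633
Σ(xᵢ − x̄)⁴ = 1788657.4344 ⇒ m₄ = 255522.49063
m₂² = 54203.44190
g_2 = m₄/m₂² − 3 = 4.71414 − 3 ≈ 1.714

1.714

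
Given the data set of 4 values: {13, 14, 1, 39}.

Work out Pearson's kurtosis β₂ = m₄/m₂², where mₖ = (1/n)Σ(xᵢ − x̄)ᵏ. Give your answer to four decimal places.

x̄ = 16.7500
Σ(xᵢ − x̄)² = 764.7500 ⇒ m₂ = 191.18750
Σ(xᵢ − x̄)⁴ = 306876.8281 ⇒ m₄ = 76719.20703
m₂² = 36552.66016
β₂ = m₄/m₂² = 76719.20703 / 36552.66016 ≈ 2.0989

2.0989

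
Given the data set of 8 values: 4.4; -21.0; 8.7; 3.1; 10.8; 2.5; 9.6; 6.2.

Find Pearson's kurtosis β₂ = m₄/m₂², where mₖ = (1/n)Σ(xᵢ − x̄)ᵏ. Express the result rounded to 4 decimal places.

x̄ = 3.0375
Σ(xᵢ − x̄)² = 725.3388 ⇒ m₂ = 90.66734
Σ(xᵢ − x̄)⁴ = 340471.6668 ⇒ m₄ = 42558.95836
m₂² = 8220.56722
β₂ = m₄/m₂² = 42558.95836 / 8220.56722 ≈ 5.1771

5.1771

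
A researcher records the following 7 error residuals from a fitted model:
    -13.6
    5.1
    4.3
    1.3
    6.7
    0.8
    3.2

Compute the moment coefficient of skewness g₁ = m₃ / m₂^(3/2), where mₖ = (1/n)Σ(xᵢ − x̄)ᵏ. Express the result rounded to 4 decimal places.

-1.6572

x̄ = (-13.6 + 5.1 + 4.3 + 1.3 + 6.7 + 0.8 + 3.2) / 7 = 1.1143
deviations (xᵢ − x̄): -14.7143, 3.9857, 3.1857, 0.1857, 5.5857, -0.3143, 2.0857
Σ(xᵢ − x̄)² = 278.2286 ⇒ m₂ = 278.2286/7 = 39.74694
Σ(xᵢ − x̄)³ = -2906.8211 ⇒ m₃ = -2906.8211/7 = -415.26016
m₂^(3/2) = 39.74694^(1.5) = 250.58526
g₁ = m₃ / m₂^(3/2) = -415.26016 / 250.58526 ≈ -1.6572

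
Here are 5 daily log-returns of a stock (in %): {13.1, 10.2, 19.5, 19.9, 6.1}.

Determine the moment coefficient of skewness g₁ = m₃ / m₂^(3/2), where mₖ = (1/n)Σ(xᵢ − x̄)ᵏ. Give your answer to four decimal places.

-0.0977

x̄ = (13.1 + 10.2 + 19.5 + 19.9 + 6.1) / 5 = 13.7600
deviations (xᵢ − x̄): -0.6600, -3.5600, 5.7400, 6.1400, -7.6600
Σ(xᵢ − x̄)² = 142.4320 ⇒ m₂ = 142.4320/5 = 28.48640
Σ(xᵢ − x̄)³ = -74.2658 ⇒ m₃ = -74.2658/5 = -14.85317
m₂^(3/2) = 28.48640^(1.5) = 152.03947
g₁ = m₃ / m₂^(3/2) = -14.85317 / 152.03947 ≈ -0.0977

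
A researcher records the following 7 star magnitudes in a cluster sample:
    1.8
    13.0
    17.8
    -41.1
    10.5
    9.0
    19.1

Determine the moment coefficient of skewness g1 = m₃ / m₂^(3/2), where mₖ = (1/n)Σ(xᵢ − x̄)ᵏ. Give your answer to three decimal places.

-1.729

x̄ = (1.8 + 13.0 + 17.8 - 41.1 + 10.5 + 9.0 + 19.1) / 7 = 4.3000
deviations (xᵢ − x̄): -2.5000, 8.7000, 13.5000, -45.4000, 6.2000, 4.7000, 14.8000
Σ(xᵢ − x̄)² = 2604.9200 ⇒ m₂ = 2604.9200/7 = 372.13143
Σ(xᵢ − x̄)³ = -86889.4680 ⇒ m₃ = -86889.4680/7 = -12412.78114
m₂^(3/2) = 372.13143^(1.5) = 7178.67886
g1 = m₃ / m₂^(3/2) = -12412.78114 / 7178.67886 ≈ -1.729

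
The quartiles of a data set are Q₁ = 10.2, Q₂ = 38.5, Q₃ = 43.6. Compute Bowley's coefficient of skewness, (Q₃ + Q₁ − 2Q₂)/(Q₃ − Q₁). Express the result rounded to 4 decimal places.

numerator: Q₃ + Q₁ − 2Q₂ = 43.6 + 10.2 − 2×38.5 = -23.2000
denominator: Q₃ − Q₁ = 43.6 − 10.2 = 33.4000
Bowley skewness = -23.2000 / 33.4000 ≈ -0.6946

-0.6946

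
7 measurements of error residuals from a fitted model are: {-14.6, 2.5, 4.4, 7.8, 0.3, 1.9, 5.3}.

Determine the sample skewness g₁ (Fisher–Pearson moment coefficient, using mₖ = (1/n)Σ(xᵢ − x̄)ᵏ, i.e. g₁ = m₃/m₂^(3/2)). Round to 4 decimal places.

-1.5679

x̄ = (-14.6 + 2.5 + 4.4 + 7.8 + 0.3 + 1.9 + 5.3) / 7 = 1.0857
deviations (xᵢ − x̄): -15.6857, 1.4143, 3.3143, 6.7143, -0.7857, 0.8143, 4.2143
Σ(xᵢ − x̄)² = 323.1486 ⇒ m₂ = 323.1486/7 = 46.16408
Σ(xᵢ − x̄)³ = -3442.5118 ⇒ m₃ = -3442.5118/7 = -491.78739
m₂^(3/2) = 46.16408^(1.5) = 313.65795
g₁ = m₃ / m₂^(3/2) = -491.78739 / 313.65795 ≈ -1.5679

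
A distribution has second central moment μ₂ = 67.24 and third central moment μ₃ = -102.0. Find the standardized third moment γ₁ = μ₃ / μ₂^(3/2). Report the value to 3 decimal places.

-0.185

σ = √μ₂ = √67.24 = 8.20000
σ³ = μ₂^(3/2) = 551.36800
γ₁ = μ₃/σ³ = -102.0 / 551.36800 ≈ -0.185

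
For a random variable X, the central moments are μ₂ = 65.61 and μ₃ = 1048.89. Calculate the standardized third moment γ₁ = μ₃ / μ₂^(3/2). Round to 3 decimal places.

1.974

σ = √μ₂ = √65.61 = 8.10000
σ³ = μ₂^(3/2) = 531.44100
γ₁ = μ₃/σ³ = 1048.89 / 531.44100 ≈ 1.974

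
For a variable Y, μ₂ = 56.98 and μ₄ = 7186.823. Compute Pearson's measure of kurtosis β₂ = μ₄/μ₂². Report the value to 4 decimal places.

2.2136

μ₂² = 56.98² = 3246.72040
μ₄/μ₂² = 7186.823 / 3246.72040 = 2.21356
β₂ ≈ 2.2136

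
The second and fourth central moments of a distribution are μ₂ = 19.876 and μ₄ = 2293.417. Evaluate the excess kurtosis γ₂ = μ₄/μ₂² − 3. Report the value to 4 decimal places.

μ₂² = 19.876² = 395.05538
μ₄/μ₂² = 2293.417 / 395.05538 = 5.80531
γ₂ = 5.80531 − 3 ≈ 2.8053

2.8053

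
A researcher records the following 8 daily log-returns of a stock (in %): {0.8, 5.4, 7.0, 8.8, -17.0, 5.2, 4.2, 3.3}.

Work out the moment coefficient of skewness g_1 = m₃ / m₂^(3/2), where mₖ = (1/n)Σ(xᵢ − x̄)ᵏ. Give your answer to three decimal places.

x̄ = (0.8 + 5.4 + 7.0 + 8.8 - 17.0 + 5.2 + 4.2 + 3.3) / 8 = 2.2125
deviations (xᵢ − x̄): -1.4125, 3.1875, 4.7875, 6.5875, -19.2125, 2.9875, 1.9875, 1.0875
Σ(xᵢ − x̄)² = 461.6487 ⇒ m₂ = 461.6487/8 = 57.70609
Σ(xᵢ − x̄)³ = -6630.7568 ⇒ m₃ = -6630.7568/8 = -828.84461
m₂^(3/2) = 57.70609^(1.5) = 438.36161
g_1 = m₃ / m₂^(3/2) = -828.84461 / 438.36161 ≈ -1.891

-1.891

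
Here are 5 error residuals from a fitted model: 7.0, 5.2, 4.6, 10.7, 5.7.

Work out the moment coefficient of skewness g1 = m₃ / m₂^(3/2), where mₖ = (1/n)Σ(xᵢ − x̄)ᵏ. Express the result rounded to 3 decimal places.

x̄ = (7.0 + 5.2 + 4.6 + 10.7 + 5.7) / 5 = 6.6400
deviations (xᵢ − x̄): 0.3600, -1.4400, -2.0400, 4.0600, -0.9400
Σ(xᵢ − x̄)² = 23.7320 ⇒ m₂ = 23.7320/5 = 4.74640
Σ(xᵢ − x̄)³ = 54.6638 ⇒ m₃ = 54.6638/5 = 10.93277
m₂^(3/2) = 4.74640^(1.5) = 10.34062
g1 = m₃ / m₂^(3/2) = 10.93277 / 10.34062 ≈ 1.057

1.057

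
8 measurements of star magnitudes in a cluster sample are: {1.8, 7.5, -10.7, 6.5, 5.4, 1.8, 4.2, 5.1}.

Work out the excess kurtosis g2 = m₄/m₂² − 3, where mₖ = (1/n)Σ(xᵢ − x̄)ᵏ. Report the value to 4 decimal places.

x̄ = 2.7000
Σ(xᵢ − x̄)² = 233.9600 ⇒ m₂ = 29.24500
Σ(xᵢ − x̄)⁴ = 33073.8452 ⇒ m₄ = 4134.23065
m₂² = 855.27002
g2 = m₄/m₂² − 3 = 4.83383 − 3 ≈ 1.8338

1.8338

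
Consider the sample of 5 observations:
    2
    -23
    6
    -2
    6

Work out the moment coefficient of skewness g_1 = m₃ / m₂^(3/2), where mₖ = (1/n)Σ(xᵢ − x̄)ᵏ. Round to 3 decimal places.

x̄ = (2 - 23 + 6 - 2 + 6) / 5 = -2.2000
deviations (xᵢ − x̄): 4.2000, -20.8000, 8.2000, 0.2000, 8.2000
Σ(xᵢ − x̄)² = 584.8000 ⇒ m₂ = 584.8000/5 = 116.96000
Σ(xᵢ − x̄)³ = -7822.0800 ⇒ m₃ = -7822.0800/5 = -1564.41600
m₂^(3/2) = 116.96000^(1.5) = 1264.89955
g_1 = m₃ / m₂^(3/2) = -1564.41600 / 1264.89955 ≈ -1.237

-1.237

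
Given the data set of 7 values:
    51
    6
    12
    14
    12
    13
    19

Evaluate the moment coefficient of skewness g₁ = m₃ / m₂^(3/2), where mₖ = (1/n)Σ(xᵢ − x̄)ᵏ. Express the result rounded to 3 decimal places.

x̄ = (51 + 6 + 12 + 14 + 12 + 13 + 19) / 7 = 18.1429
deviations (xᵢ − x̄): 32.8571, -12.1429, -6.1429, -4.1429, -6.1429, -5.1429, 0.8571
Σ(xᵢ − x̄)² = 1346.8571 ⇒ m₂ = 1346.8571/7 = 192.40816
Σ(xᵢ − x̄)³ = 33011.7551 ⇒ m₃ = 33011.7551/7 = 4715.96501
m₂^(3/2) = 192.40816^(1.5) = 2668.91806
g₁ = m₃ / m₂^(3/2) = 4715.96501 / 2668.91806 ≈ 1.767

1.767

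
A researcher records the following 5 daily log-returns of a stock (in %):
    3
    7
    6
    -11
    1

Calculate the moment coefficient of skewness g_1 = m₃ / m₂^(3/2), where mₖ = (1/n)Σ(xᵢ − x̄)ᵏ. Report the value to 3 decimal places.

x̄ = (3 + 7 + 6 - 11 + 1) / 5 = 1.2000
deviations (xᵢ − x̄): 1.8000, 5.8000, 4.8000, -12.2000, -0.2000
Σ(xᵢ − x̄)² = 208.8000 ⇒ m₂ = 208.8000/5 = 41.76000
Σ(xᵢ − x̄)³ = -1504.3200 ⇒ m₃ = -1504.3200/5 = -300.86400
m₂^(3/2) = 41.76000^(1.5) = 269.86138
g_1 = m₃ / m₂^(3/2) = -300.86400 / 269.86138 ≈ -1.115

-1.115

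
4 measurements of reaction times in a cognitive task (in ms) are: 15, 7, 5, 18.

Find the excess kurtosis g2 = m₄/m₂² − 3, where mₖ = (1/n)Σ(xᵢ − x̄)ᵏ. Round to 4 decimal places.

-1.7892

x̄ = 11.2500
Σ(xᵢ − x̄)² = 116.7500 ⇒ m₂ = 29.18750
Σ(xᵢ − x̄)⁴ = 4125.8281 ⇒ m₄ = 1031.45703
m₂² = 851.91016
g2 = m₄/m₂² − 3 = 1.21076 − 3 ≈ -1.7892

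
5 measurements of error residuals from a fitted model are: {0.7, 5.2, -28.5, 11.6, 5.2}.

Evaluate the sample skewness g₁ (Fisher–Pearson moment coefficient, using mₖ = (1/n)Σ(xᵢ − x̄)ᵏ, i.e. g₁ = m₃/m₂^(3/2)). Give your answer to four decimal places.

-1.2715

x̄ = (0.7 + 5.2 - 28.5 + 11.6 + 5.2) / 5 = -1.1600
deviations (xᵢ − x̄): 1.8600, 6.3600, -27.3400, 12.7600, 6.3600
Σ(xᵢ − x̄)² = 994.6520 ⇒ m₂ = 994.6520/5 = 198.93040
Σ(xᵢ − x̄)³ = -17837.4766 ⇒ m₃ = -17837.4766/5 = -3567.49531
m₂^(3/2) = 198.93040^(1.5) = 2805.76785
g₁ = m₃ / m₂^(3/2) = -3567.49531 / 2805.76785 ≈ -1.2715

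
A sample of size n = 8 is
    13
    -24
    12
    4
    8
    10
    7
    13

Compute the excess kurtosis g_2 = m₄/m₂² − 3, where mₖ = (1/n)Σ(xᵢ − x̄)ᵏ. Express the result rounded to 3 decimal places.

2.409

x̄ = 5.3750
Σ(xᵢ − x̄)² = 1055.8750 ⇒ m₂ = 131.98438
Σ(xᵢ − x̄)⁴ = 753782.8691 ⇒ m₄ = 94222.85864
m₂² = 17419.87524
g_2 = m₄/m₂² − 3 = 5.40893 − 3 ≈ 2.409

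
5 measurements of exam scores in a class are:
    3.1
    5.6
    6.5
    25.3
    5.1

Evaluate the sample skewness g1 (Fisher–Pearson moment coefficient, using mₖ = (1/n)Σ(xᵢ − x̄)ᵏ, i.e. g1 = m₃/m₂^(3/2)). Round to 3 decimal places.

x̄ = (3.1 + 5.6 + 6.5 + 25.3 + 5.1) / 5 = 9.1200
deviations (xᵢ − x̄): -6.0200, -3.5200, -2.6200, 16.1800, -4.0200
Σ(xᵢ − x̄)² = 333.4480 ⇒ m₂ = 333.4480/5 = 66.68960
Σ(xᵢ − x̄)³ = 3891.0701 ⇒ m₃ = 3891.0701/5 = 778.21402
m₂^(3/2) = 66.68960^(1.5) = 544.61195
g1 = m₃ / m₂^(3/2) = 778.21402 / 544.61195 ≈ 1.429

1.429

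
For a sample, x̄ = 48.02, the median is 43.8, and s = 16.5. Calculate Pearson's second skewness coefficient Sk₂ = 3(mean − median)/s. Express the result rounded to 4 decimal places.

0.7673

Sk₂ = 3(48.02 − 43.8) / 16.5 = 3 × 4.2200 / 16.5
    = 12.6600 / 16.5 ≈ 0.7673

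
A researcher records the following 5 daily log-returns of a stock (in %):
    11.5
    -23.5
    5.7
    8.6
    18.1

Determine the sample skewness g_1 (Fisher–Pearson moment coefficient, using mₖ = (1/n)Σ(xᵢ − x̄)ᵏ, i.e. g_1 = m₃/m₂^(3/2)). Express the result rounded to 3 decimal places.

-1.189

x̄ = (11.5 - 23.5 + 5.7 + 8.6 + 18.1) / 5 = 4.0800
deviations (xᵢ − x̄): 7.4200, -27.5800, 1.6200, 4.5200, 14.0200
Σ(xᵢ − x̄)² = 1035.3280 ⇒ m₂ = 1035.3280/5 = 207.06560
Σ(xᵢ − x̄)³ = -17718.0113 ⇒ m₃ = -17718.0113/5 = -3543.60226
m₂^(3/2) = 207.06560^(1.5) = 2979.62722
g_1 = m₃ / m₂^(3/2) = -3543.60226 / 2979.62722 ≈ -1.189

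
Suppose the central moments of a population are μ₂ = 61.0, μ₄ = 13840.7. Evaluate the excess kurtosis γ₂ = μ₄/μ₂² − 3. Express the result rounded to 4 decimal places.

0.7196

μ₂² = 61.0² = 3721.00000
μ₄/μ₂² = 13840.7 / 3721.00000 = 3.71962
γ₂ = 3.71962 − 3 ≈ 0.7196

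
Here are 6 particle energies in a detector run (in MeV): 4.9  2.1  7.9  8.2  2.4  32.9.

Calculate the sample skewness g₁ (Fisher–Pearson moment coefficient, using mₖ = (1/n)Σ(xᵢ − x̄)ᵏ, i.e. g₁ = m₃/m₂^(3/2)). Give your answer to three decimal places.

1.592

x̄ = (4.9 + 2.1 + 7.9 + 8.2 + 2.4 + 32.9) / 6 = 9.7333
deviations (xᵢ − x̄): -4.8333, -7.6333, -1.8333, -1.5333, -7.3333, 23.1667
Σ(xᵢ − x̄)² = 677.8133 ⇒ m₂ = 677.8133/6 = 112.96889
Σ(xᵢ − x̄)³ = 11471.5944 ⇒ m₃ = 11471.5944/6 = 1911.93241
m₂^(3/2) = 112.96889^(1.5) = 1200.71044
g₁ = m₃ / m₂^(3/2) = 1911.93241 / 1200.71044 ≈ 1.592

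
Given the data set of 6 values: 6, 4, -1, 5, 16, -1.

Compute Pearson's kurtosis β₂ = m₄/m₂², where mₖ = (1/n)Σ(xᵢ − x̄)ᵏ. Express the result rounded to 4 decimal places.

x̄ = 4.8333
Σ(xᵢ − x̄)² = 194.8333 ⇒ m₂ = 32.47222
Σ(xᵢ − x̄)⁴ = 17866.8194 ⇒ m₄ = 2977.80324
m₂² = 1054.44522
β₂ = m₄/m₂² = 2977.80324 / 1054.44522 ≈ 2.8240

2.8240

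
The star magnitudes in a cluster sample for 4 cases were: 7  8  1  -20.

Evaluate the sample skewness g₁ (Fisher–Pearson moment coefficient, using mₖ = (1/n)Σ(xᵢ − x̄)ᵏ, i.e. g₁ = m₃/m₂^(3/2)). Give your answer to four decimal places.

-0.9742

x̄ = (7 + 8 + 1 - 20) / 4 = -1.0000
deviations (xᵢ − x̄): 8.0000, 9.0000, 2.0000, -19.0000
Σ(xᵢ − x̄)² = 510.0000 ⇒ m₂ = 510.0000/4 = 127.50000
Σ(xᵢ − x̄)³ = -5610.0000 ⇒ m₃ = -5610.0000/4 = -1402.50000
m₂^(3/2) = 127.50000^(1.5) = 1439.67770
g₁ = m₃ / m₂^(3/2) = -1402.50000 / 1439.67770 ≈ -0.9742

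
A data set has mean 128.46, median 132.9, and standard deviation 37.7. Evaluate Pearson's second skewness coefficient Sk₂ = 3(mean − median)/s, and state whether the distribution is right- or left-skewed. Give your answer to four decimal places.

Sk₂ = 3(128.46 − 132.9) / 37.7 = 3 × -4.4400 / 37.7
    = -13.3200 / 37.7 ≈ -0.3533
Sk₂ < 0 ⇒ mean < median ⇒ left-skewed (negative skew).

-0.3533, left-skewed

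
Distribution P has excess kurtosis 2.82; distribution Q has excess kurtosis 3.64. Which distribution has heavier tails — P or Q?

Q

Higher excess kurtosis ⇒ heavier tails relative to the normal distribution.
2.82 vs 3.64: the larger is 3.64, so Q has heavier tails.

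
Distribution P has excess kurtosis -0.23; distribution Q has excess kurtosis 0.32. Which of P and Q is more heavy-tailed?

Higher excess kurtosis ⇒ heavier tails relative to the normal distribution.
-0.23 vs 0.32: the larger is 0.32, so Q has heavier tails. (Q is leptokurtic — heavier-than-normal tails; the other is platykurtic.)

Q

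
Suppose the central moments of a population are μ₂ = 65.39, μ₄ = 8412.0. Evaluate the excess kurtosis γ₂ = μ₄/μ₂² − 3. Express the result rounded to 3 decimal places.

μ₂² = 65.39² = 4275.85210
μ₄/μ₂² = 8412.0 / 4275.85210 = 1.96733
γ₂ = 1.96733 − 3 ≈ -1.033

-1.033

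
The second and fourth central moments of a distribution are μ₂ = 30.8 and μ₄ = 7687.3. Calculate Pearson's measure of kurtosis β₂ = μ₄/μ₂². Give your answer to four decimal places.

8.1035

μ₂² = 30.8² = 948.64000
μ₄/μ₂² = 7687.3 / 948.64000 = 8.10350
β₂ ≈ 8.1035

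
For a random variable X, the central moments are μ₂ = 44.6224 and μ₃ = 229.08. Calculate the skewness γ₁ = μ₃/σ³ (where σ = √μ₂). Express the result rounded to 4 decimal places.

0.7685

σ = √μ₂ = √44.6224 = 6.68000
σ³ = μ₂^(3/2) = 298.07763
γ₁ = μ₃/σ³ = 229.08 / 298.07763 ≈ 0.7685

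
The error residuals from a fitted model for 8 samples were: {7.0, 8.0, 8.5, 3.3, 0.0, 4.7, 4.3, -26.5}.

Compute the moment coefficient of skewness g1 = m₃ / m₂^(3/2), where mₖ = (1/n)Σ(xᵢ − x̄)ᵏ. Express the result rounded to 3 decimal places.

-2.018

x̄ = (7.0 + 8.0 + 8.5 + 3.3 + 0.0 + 4.7 + 4.3 - 26.5) / 8 = 1.1625
deviations (xᵢ − x̄): 5.8375, 6.8375, 7.3375, 2.1375, -1.1625, 3.5375, 3.1375, -27.6625
Σ(xᵢ − x̄)² = 928.1588 ⇒ m₂ = 928.1588/8 = 116.01984
Σ(xᵢ − x̄)³ = -20170.7547 ⇒ m₃ = -20170.7547/8 = -2521.34434
m₂^(3/2) = 116.01984^(1.5) = 1249.67883
g1 = m₃ / m₂^(3/2) = -2521.34434 / 1249.67883 ≈ -2.018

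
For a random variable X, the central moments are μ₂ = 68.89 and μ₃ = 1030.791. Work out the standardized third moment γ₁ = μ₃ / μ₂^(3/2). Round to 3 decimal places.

σ = √μ₂ = √68.89 = 8.30000
σ³ = μ₂^(3/2) = 571.78700
γ₁ = μ₃/σ³ = 1030.791 / 571.78700 ≈ 1.803

1.803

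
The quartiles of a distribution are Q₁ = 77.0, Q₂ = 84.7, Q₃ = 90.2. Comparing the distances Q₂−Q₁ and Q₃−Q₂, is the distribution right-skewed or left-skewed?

left-skewed

Q₂ − Q₁ = 7.7;  Q₃ − Q₂ = 5.5
Q₂ − Q₁ > Q₃ − Q₂ ⇒ the lower half is more spread out ⇒ left-skewed.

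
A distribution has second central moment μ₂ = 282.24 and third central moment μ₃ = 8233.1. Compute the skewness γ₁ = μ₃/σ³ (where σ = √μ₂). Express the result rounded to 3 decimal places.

1.736

σ = √μ₂ = √282.24 = 16.80000
σ³ = μ₂^(3/2) = 4741.63200
γ₁ = μ₃/σ³ = 8233.1 / 4741.63200 ≈ 1.736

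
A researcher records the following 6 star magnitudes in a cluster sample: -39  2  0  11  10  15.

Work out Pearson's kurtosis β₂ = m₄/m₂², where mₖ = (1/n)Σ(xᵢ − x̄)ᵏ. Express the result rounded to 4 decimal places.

x̄ = -0.1667
Σ(xᵢ − x̄)² = 1970.8333 ⇒ m₂ = 328.47222
Σ(xᵢ − x̄)⁴ = 2353314.8194 ⇒ m₄ = 392219.13657
m₂² = 107894.00077
β₂ = m₄/m₂² = 392219.13657 / 107894.00077 ≈ 3.6352

3.6352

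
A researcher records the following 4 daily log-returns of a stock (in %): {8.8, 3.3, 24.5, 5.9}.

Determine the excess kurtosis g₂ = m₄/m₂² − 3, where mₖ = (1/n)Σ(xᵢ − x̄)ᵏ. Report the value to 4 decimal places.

x̄ = 10.6250
Σ(xᵢ − x̄)² = 271.8275 ⇒ m₂ = 67.95688
Σ(xᵢ − x̄)⁴ = 40450.7186 ⇒ m₄ = 10112.67964
m₂² = 4618.13686
g₂ = m₄/m₂² − 3 = 2.18977 − 3 ≈ -0.8102

-0.8102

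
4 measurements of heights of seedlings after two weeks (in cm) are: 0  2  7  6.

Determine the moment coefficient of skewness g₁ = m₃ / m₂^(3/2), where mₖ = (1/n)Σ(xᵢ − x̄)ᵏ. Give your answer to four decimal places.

-0.1321

x̄ = (0 + 2 + 7 + 6) / 4 = 3.7500
deviations (xᵢ − x̄): -3.7500, -1.7500, 3.2500, 2.2500
Σ(xᵢ − x̄)² = 32.7500 ⇒ m₂ = 32.7500/4 = 8.18750
Σ(xᵢ − x̄)³ = -12.3750 ⇒ m₃ = -12.3750/4 = -3.09375
m₂^(3/2) = 8.18750^(1.5) = 23.42756
g₁ = m₃ / m₂^(3/2) = -3.09375 / 23.42756 ≈ -0.1321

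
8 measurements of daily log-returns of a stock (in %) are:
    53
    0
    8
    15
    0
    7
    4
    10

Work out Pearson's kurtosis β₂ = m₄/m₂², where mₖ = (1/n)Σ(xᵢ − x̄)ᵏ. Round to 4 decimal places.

5.2171

x̄ = 12.1250
Σ(xᵢ − x̄)² = 2086.8750 ⇒ m₂ = 260.85938
Σ(xᵢ − x̄)⁴ = 2840111.1504 ⇒ m₄ = 355013.89380
m₂² = 68047.61353
β₂ = m₄/m₂² = 355013.89380 / 68047.61353 ≈ 5.2171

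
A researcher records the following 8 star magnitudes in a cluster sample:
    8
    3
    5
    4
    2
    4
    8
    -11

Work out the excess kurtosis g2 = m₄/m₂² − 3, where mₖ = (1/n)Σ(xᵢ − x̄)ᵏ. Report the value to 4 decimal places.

x̄ = 2.8750
Σ(xᵢ − x̄)² = 252.8750 ⇒ m₂ = 31.60938
Σ(xᵢ − x̄)⁴ = 38466.2129 ⇒ m₄ = 4808.27661
m₂² = 999.15259
g2 = m₄/m₂² − 3 = 4.81235 − 3 ≈ 1.8124

1.8124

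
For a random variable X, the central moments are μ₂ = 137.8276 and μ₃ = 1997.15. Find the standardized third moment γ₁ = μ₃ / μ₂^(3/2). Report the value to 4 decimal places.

σ = √μ₂ = √137.8276 = 11.74000
σ³ = μ₂^(3/2) = 1618.09602
γ₁ = μ₃/σ³ = 1997.15 / 1618.09602 ≈ 1.2343

1.2343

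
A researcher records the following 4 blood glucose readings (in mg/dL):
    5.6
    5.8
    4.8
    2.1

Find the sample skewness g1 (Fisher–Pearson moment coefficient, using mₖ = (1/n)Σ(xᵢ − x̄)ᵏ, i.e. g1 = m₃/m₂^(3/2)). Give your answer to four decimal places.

x̄ = (5.6 + 5.8 + 4.8 + 2.1) / 4 = 4.5750
deviations (xᵢ − x̄): 1.0250, 1.2250, 0.2250, -2.4750
Σ(xᵢ − x̄)² = 8.7275 ⇒ m₂ = 8.7275/4 = 2.18187
Σ(xᵢ − x̄)³ = -12.2344 ⇒ m₃ = -12.2344/4 = -3.05859
m₂^(3/2) = 2.18187^(1.5) = 3.22288
g1 = m₃ / m₂^(3/2) = -3.05859 / 3.22288 ≈ -0.9490

-0.9490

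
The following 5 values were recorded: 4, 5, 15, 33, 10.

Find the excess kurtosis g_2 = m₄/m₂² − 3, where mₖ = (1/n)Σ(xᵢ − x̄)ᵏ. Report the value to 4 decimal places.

x̄ = 13.4000
Σ(xᵢ − x̄)² = 557.2000 ⇒ m₂ = 111.44000
Σ(xᵢ − x̄)⁴ = 160505.2960 ⇒ m₄ = 32101.05920
m₂² = 12418.87360
g_2 = m₄/m₂² − 3 = 2.58486 − 3 ≈ -0.4151

-0.4151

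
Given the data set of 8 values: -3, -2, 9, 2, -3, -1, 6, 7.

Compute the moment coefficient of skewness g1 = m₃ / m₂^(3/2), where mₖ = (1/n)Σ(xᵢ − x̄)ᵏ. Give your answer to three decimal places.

x̄ = (-3 - 2 + 9 + 2 - 3 - 1 + 6 + 7) / 8 = 1.8750
deviations (xᵢ − x̄): -4.8750, -3.8750, 7.1250, 0.1250, -4.8750, -2.8750, 4.1250, 5.1250
Σ(xᵢ − x̄)² = 164.8750 ⇒ m₂ = 164.8750/8 = 20.60938
Σ(xᵢ − x̄)³ = 252.8438 ⇒ m₃ = 252.8438/8 = 31.60547
m₂^(3/2) = 20.60938^(1.5) = 93.56151
g1 = m₃ / m₂^(3/2) = 31.60547 / 93.56151 ≈ 0.338

0.338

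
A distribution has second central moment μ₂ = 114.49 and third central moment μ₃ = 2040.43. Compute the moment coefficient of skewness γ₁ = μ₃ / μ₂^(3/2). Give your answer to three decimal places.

σ = √μ₂ = √114.49 = 10.70000
σ³ = μ₂^(3/2) = 1225.04300
γ₁ = μ₃/σ³ = 2040.43 / 1225.04300 ≈ 1.666

1.666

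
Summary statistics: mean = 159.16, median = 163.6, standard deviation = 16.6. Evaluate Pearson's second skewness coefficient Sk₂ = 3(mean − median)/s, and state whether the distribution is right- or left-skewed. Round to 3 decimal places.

-0.802, left-skewed

Sk₂ = 3(159.16 − 163.6) / 16.6 = 3 × -4.4400 / 16.6
    = -13.3200 / 16.6 ≈ -0.802
Sk₂ < 0 ⇒ mean < median ⇒ left-skewed (negative skew).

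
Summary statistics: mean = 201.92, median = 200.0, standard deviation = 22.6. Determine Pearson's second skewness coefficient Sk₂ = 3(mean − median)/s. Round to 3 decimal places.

Sk₂ = 3(201.92 − 200.0) / 22.6 = 3 × 1.9200 / 22.6
    = 5.7600 / 22.6 ≈ 0.255

0.255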